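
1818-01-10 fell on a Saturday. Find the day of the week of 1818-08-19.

January 1818: 31 − 10 = 21 days remain.
Then February 1818 (28), March (31), April (30), May (31), June (30), July (31): 28 + 31 + 30 + 31 + 30 + 31 = 181 days.
August 1–19, 1818: 19 days.
Total: 21 + 181 + 19 = 221 days.
221 mod 7 = 4, so 4 days after Saturday is Wednesday.

Wednesday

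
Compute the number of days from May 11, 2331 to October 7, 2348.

6359

Day-of-year of May 11, 2331: 131.
Day-of-year of October 7, 2348: 281.
2331 has 365 days, so 365 − 131 = 234 days remain in 2331.
Full years 2332–2347: 12 common + 4 leap = 12×365 + 4×366 = 5844 days.
Total: 234 + 5844 + 281 = 6359 days.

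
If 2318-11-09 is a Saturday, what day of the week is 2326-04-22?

From November 9, 2318 to November 9, 2325: 7 years, of which 2 contain a Feb 29 — 5×365 + 2×366 = 2557 days.
November 2325: 30 − 9 = 21 days remain.
Then December (31), January (31), February 2326 (28), March (31): 31 + 31 + 28 + 31 = 121 days.
April 1–22, 2326: 22 days.
Residual: 164 days.
Total: 2721 days.
2721 mod 7 = 5, so 5 days after Saturday is Thursday.

Thursday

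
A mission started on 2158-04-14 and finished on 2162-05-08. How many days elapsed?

1485

Day-of-year of April 14, 2158: 104.
Day-of-year of May 8, 2162: 128.
2158 has 365 days, so 365 − 104 = 261 days remain in 2158.
Full years: 2159: 365; 2160: 366; 2161: 365. Sum = 1096.
Total: 261 + 1096 + 128 = 1485 days.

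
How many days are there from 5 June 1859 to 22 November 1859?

170

June 1859: 30 − 5 = 25 days remain.
Then July (31), August (31), September (30), October (31): 31 + 31 + 30 + 31 = 123 days.
November 1–22, 1859: 22 days.
Total: 25 + 123 + 22 = 170 days.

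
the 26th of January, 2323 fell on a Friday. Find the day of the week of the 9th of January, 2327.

Sunday

January 26, 2323 → January 26, 2324: 365 days.
January 26, 2324 → January 26, 2325: 366 days (2324 is a leap year).
January 26, 2325 → January 26, 2326: 365 days.
January 2326: 31 − 26 = 5 days remain.
Then 11 full months totalling 334 days.
January 1–9, 2327: 9 days.
Residual: 348 days.
Total: 1444 days.
1444 mod 7 = 2, so 2 days after Friday is Sunday.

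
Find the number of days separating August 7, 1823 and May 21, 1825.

August 7, 1823 → August 7, 1824: 366 days (1824 is a leap year).
August 1824: 31 − 7 = 24 days remain.
Then September (30), October (31), November (30), December (31), January (31), February 1825 (28), March (31), April (30): 30 + 31 + 30 + 31 + 31 + 28 + 31 + 30 = 242 days.
May 1–21, 1825: 21 days.
Residual: 287 days.
Total: 653 days.

653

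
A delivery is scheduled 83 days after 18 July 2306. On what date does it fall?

9 October 2306

Count 83 days after July 18, 2306:
July 2306: 31 − 18 = 13 days remain.
Then August (31), September (30): 31 + 30 = 61 days.
October 1–9, 2306: 9 days.
Total: 13 + 61 + 9 = 83 days.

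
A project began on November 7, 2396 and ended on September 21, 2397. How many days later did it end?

318

November 2396: 30 − 7 = 23 days remain.
Then 9 full months totalling 274 days.
September 1–21, 2397: 21 days.
Residual: 318 days.
Total: 318 days.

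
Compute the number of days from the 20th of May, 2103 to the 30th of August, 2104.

May 20, 2103 → May 20, 2104: 366 days (2104 is a leap year).
May 2104: 31 − 20 = 11 days remain.
Then June (30), July (31): 30 + 31 = 61 days.
August 1–30, 2104: 30 days.
Residual: 102 days.
Total: 468 days.

468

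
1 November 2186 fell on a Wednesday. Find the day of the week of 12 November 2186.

Sunday

Within November 2186: 12 − 1 = 11 days.
11 mod 7 = 4, so 4 days after Wednesday is Sunday.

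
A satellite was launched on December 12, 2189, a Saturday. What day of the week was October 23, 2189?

Count forward from the earlier date (October 23, 2189) to the later (December 12, 2189):
October 2189: 31 − 23 = 8 days remain.
Then November (30): 30 days.
December 1–12, 2189: 12 days.
Total: 8 + 30 + 12 = 50 days.
50 mod 7 = 1, so 1 day before Saturday is Friday.

Friday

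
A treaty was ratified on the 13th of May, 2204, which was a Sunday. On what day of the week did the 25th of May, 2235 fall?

Monday

From May 13, 2204 to May 13, 2235: 31 years, of which 7 contain a Feb 29 — 24×365 + 7×366 = 11322 days.
Within May 2235: 25 − 13 = 12 days.
Total: 11334 days.
11334 mod 7 = 1, so 1 day after Sunday is Monday.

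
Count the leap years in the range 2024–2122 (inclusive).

24

Years divisible by 4: 2024, 2028, …, 2120 — 25 in all.
Of these, 2100 is divisible by 100 but not 400, so not leap.
Leap years: 25 − 1 = 24.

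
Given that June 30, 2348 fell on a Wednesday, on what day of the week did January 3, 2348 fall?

Count forward from the earlier date (January 3, 2348) to the later (June 30, 2348):
January 2348: 31 − 3 = 28 days remain.
Then February 2348 (29), March (31), April (30), May (31): 29 + 31 + 30 + 31 = 121 days.
June 1–30, 2348: 30 days.
Total: 28 + 121 + 30 = 179 days.
179 mod 7 = 4, so 4 days before Wednesday is Saturday.

Saturday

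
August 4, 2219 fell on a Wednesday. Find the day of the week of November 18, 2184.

Thursday

Count forward from the earlier date (November 18, 2184) to the later (August 4, 2219):
From November 18, 2184 to November 18, 2218: 34 years, of which 7 contain a Feb 29 — 27×365 + 7×366 = 12417 days.
(2200 is not a leap year (divisible by 100 but not 400).)
November 2218: 30 − 18 = 12 days remain.
Then December (31), January (31), February 2219 (28), March (31), April (30), May (31), June (30), July (31): 31 + 31 + 28 + 31 + 30 + 31 + 30 + 31 = 243 days.
August 1–4, 2219: 4 days.
Residual: 259 days.
Total: 12676 days.
12676 mod 7 = 6, so 6 days before Wednesday is Thursday.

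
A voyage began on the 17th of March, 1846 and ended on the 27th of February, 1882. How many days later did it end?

13131

From March 17, 1846 to March 17, 1881: 35 years, of which 9 contain a Feb 29 — 26×365 + 9×366 = 12784 days.
March 1881: 31 − 17 = 14 days remain.
Then 10 full months totalling 306 days.
February 1–27, 1882: 27 days (1882 is not a leap year).
Residual: 347 days.
Total: 13131 days.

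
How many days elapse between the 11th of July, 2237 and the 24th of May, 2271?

12370

Day-of-year of July 11, 2237: 192.
Day-of-year of May 24, 2271: 144.
2237 has 365 days, so 365 − 192 = 173 days remain in 2237.
Full years 2238–2270: 25 common + 8 leap = 25×365 + 8×366 = 12053 days.
Total: 173 + 12053 + 144 = 12370 days.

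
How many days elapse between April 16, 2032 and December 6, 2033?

599

April 2032: 30 − 16 = 14 days remain.
Then 19 full months totalling 579 days.
December 1–6, 2033: 6 days.
Total: 14 + 579 + 6 = 599 days.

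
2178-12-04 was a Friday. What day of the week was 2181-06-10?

Sunday

December 4, 2178 → December 4, 2179: 365 days.
December 4, 2179 → December 4, 2180: 366 days (2180 is a leap year).
December 2180: 31 − 4 = 27 days remain.
Then January (31), February 2181 (28), March (31), April (30), May (31): 31 + 28 + 31 + 30 + 31 = 151 days.
June 1–10, 2181: 10 days.
Residual: 188 days.
Total: 919 days.
919 mod 7 = 2, so 2 days after Friday is Sunday.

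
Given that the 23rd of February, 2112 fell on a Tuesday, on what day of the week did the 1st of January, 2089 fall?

Saturday

Count forward from the earlier date (January 1, 2089) to the later (February 23, 2112):
From January 1, 2089 to January 1, 2112: 23 years, of which 4 contain a Feb 29 — 19×365 + 4×366 = 8399 days.
(2100 is not a leap year (divisible by 100 but not 400).)
January 2112: 31 − 1 = 30 days remain.
February 1–23, 2112: 23 days (2112 is a leap year).
Residual: 53 days.
Total: 8452 days.
8452 mod 7 = 3, so 3 days before Tuesday is Saturday.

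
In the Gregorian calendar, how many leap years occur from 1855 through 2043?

46

Years divisible by 4: 1856, 1860, …, 2040 — 47 in all.
Of these, 1900 is divisible by 100 but not 400, so not leap.
2000 is divisible by 400, so still leap.
Leap years: 47 − 1 = 46.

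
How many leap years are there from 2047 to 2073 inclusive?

7

Years divisible by 4 in [2047, 2073]: 2048, 2052, 2056, 2060, 2064, 2068, 2072.
No century exceptions apply. Count: 7.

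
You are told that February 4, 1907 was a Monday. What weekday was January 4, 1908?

Saturday

February 1907: 28 − 4 = 24 days remain (1907 is not a leap year, so February has 28 days).
Then 10 full months totalling 306 days.
January 1–4, 1908: 4 days.
Total: 24 + 306 + 4 = 334 days.
334 mod 7 = 5, so 5 days after Monday is Saturday.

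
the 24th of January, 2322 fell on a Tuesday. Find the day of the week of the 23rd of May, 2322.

January 2322: 31 − 24 = 7 days remain.
Then February 2322 (28), March (31), April (30): 28 + 31 + 30 = 89 days.
May 1–23, 2322: 23 days.
Total: 7 + 89 + 23 = 119 days.
119 is a multiple of 7, so the 23rd of May, 2322 falls on the same weekday: Tuesday.

Tuesday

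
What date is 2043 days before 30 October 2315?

27 March 2310

Count 2043 days before October 30, 2315:
March 27, 2310 → March 27, 2311: 365 days.
March 27, 2311 → March 27, 2312: 366 days (2312 is a leap year).
March 27, 2312 → March 27, 2313: 365 days.
March 27, 2313 → March 27, 2314: 365 days.
March 27, 2314 → March 27, 2315: 365 days.
March 2315: 31 − 27 = 4 days remain.
Then April (30), May (31), June (30), July (31), August (31), September (30): 30 + 31 + 30 + 31 + 31 + 30 = 183 days.
October 1–30, 2315: 30 days.
Residual: 217 days.
Total: 2043 days.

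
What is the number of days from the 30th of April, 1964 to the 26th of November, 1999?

12993

From April 30, 1964 to April 30, 1999: 35 years, of which 8 contain a Feb 29 — 27×365 + 8×366 = 12783 days.
April 1999: 30 − 30 = 0 days remain.
Then May (31), June (30), July (31), August (31), September (30), October (31): 31 + 30 + 31 + 31 + 30 + 31 = 184 days.
November 1–26, 1999: 26 days.
Residual: 210 days.
Total: 12993 days.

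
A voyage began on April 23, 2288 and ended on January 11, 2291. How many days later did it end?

993

April 23, 2288 → April 23, 2289: 365 days.
April 23, 2289 → April 23, 2290: 365 days.
April 2290: 30 − 23 = 7 days remain.
Then May (31), June (30), July (31), August (31), September (30), October (31), November (30), December (31): 31 + 30 + 31 + 31 + 30 + 31 + 30 + 31 = 245 days.
January 1–11, 2291: 11 days.
Residual: 263 days.
Total: 993 days.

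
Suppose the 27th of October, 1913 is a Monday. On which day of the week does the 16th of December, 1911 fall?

Count forward from the earlier date (December 16, 1911) to the later (October 27, 1913):
December 1911: 31 − 16 = 15 days remain.
Then 21 full months totalling 639 days.
October 1–27, 1913: 27 days.
Total: 15 + 639 + 27 = 681 days.
681 mod 7 = 2, so 2 days before Monday is Saturday.

Saturday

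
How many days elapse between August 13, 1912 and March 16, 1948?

Day-of-year of August 13, 1912: 226.
Day-of-year of March 16, 1948: 76.
1912 has 366 days, so 366 − 226 = 140 days remain in 1912.
Full years 1913–1947: 27 common + 8 leap = 27×365 + 8×366 = 12783 days.
Total: 140 + 12783 + 76 = 12999 days.

12999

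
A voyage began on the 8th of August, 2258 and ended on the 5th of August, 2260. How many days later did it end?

August 2258: 31 − 8 = 23 days remain.
Then 23 full months totalling 700 days.
August 1–5, 2260: 5 days.
Total: 23 + 700 + 5 = 728 days.

728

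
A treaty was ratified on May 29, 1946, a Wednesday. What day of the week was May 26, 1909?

Wednesday

Count forward from the earlier date (May 26, 1909) to the later (May 29, 1946):
From May 26, 1909 to May 26, 1946: 37 years, of which 9 contain a Feb 29 — 28×365 + 9×366 = 13514 days.
Within May 1946: 29 − 26 = 3 days.
Total: 13517 days.
13517 is a multiple of 7, so May 26, 1909 falls on the same weekday: Wednesday.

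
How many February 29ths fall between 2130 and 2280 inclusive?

Years divisible by 4: 2132, 2136, …, 2280 — 38 in all.
Of these, 2200 is divisible by 100 but not 400, so not leap.
Leap years: 38 − 1 = 37.

37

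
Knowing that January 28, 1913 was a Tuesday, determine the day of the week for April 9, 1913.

Wednesday

January 1913: 31 − 28 = 3 days remain.
Then February 1913 (28), March (31): 28 + 31 = 59 days.
April 1–9, 1913: 9 days.
Total: 3 + 59 + 9 = 71 days.
71 mod 7 = 1, so 1 day after Tuesday is Wednesday.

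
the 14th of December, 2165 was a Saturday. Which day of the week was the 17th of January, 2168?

Day-of-year of December 14, 2165: 348.
Day-of-year of January 17, 2168: 17.
2165 has 365 days, so 365 − 348 = 17 days remain in 2165.
Full years: 2166: 365; 2167: 365. Sum = 730.
Total: 17 + 730 + 17 = 764 days.
764 mod 7 = 1, so 1 day after Saturday is Sunday.

Sunday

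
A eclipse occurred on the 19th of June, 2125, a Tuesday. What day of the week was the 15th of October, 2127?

June 19, 2125 → June 19, 2126: 365 days.
June 19, 2126 → June 19, 2127: 365 days.
June 2127: 30 − 19 = 11 days remain.
Then July (31), August (31), September (30): 31 + 31 + 30 = 92 days.
October 1–15, 2127: 15 days.
Residual: 118 days.
Total: 848 days.
848 mod 7 = 1, so 1 day after Tuesday is Wednesday.

Wednesday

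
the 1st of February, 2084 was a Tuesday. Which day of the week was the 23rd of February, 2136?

Day-of-year of February 1, 2084: 32.
Day-of-year of February 23, 2136: 54.
2084 has 366 days, so 366 − 32 = 334 days remain in 2084.
Full years 2085–2135: 40 common + 11 leap = 40×365 + 11×366 = 18626 days.
Total: 334 + 18626 + 54 = 19014 days.
19014 mod 7 = 2, so 2 days after Tuesday is Thursday.

Thursday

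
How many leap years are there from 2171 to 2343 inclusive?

Years divisible by 4: 2172, 2176, …, 2340 — 43 in all.
Of these, 2200, 2300 are divisible by 100 but not 400, so not leap.
Leap years: 43 − 2 = 41.

41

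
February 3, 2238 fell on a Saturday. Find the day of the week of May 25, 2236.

Count forward from the earlier date (May 25, 2236) to the later (February 3, 2238):
Day-of-year of May 25, 2236: 146.
Day-of-year of February 3, 2238: 34.
2236 has 366 days, so 366 − 146 = 220 days remain in 2236.
Full years: 2237: 365. Sum = 365.
Total: 220 + 365 + 34 = 619 days.
619 mod 7 = 3, so 3 days before Saturday is Wednesday.

Wednesday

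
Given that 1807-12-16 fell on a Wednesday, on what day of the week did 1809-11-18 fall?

Saturday

December 1807: 31 − 16 = 15 days remain.
Then 22 full months totalling 670 days.
November 1–18, 1809: 18 days.
Total: 15 + 670 + 18 = 703 days.
703 mod 7 = 3, so 3 days after Wednesday is Saturday.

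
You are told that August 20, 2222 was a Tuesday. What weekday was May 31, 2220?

Count forward from the earlier date (May 31, 2220) to the later (August 20, 2222):
Day-of-year of May 31, 2220: 152.
Day-of-year of August 20, 2222: 232.
2220 has 366 days, so 366 − 152 = 214 days remain in 2220.
Full years: 2221: 365. Sum = 365.
Total: 214 + 365 + 232 = 811 days.
811 mod 7 = 6, so 6 days before Tuesday is Wednesday.

Wednesday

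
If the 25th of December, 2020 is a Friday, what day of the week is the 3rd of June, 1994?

Count forward from the earlier date (June 3, 1994) to the later (December 25, 2020):
Day-of-year of June 3, 1994: 154.
Day-of-year of December 25, 2020: 360.
1994 has 365 days, so 365 − 154 = 211 days remain in 1994.
Full years 1995–2019: 19 common + 6 leap = 19×365 + 6×366 = 9131 days.
Total: 211 + 9131 + 360 = 9702 days.
9702 is a multiple of 7, so the 3rd of June, 1994 falls on the same weekday: Friday.

Friday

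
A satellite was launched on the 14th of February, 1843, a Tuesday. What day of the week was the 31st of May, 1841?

Count forward from the earlier date (May 31, 1841) to the later (February 14, 1843):
May 1841: 31 − 31 = 0 days remain.
Then 20 full months totalling 610 days.
February 1–14, 1843: 14 days (1843 is not a leap year).
Total: 0 + 610 + 14 = 624 days.
624 mod 7 = 1, so 1 day before Tuesday is Monday.

Monday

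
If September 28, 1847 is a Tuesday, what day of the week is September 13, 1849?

September 1847: 30 − 28 = 2 days remain.
Then 23 full months totalling 701 days.
September 1–13, 1849: 13 days.
Total: 2 + 701 + 13 = 716 days.
716 mod 7 = 2, so 2 days after Tuesday is Thursday.

Thursday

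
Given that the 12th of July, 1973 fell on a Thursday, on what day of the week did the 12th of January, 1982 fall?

Tuesday

From July 12, 1973 to July 12, 1981: 8 years, of which 2 contain a Feb 29 — 6×365 + 2×366 = 2922 days.
July 1981: 31 − 12 = 19 days remain.
Then August (31), September (30), October (31), November (30), December (31): 31 + 30 + 31 + 30 + 31 = 153 days.
January 1–12, 1982: 12 days.
Residual: 184 days.
Total: 3106 days.
3106 mod 7 = 5, so 5 days after Thursday is Tuesday.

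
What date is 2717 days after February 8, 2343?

July 18, 2350

Count 2717 days after February 8, 2343:
From February 8, 2343 to February 8, 2350: 7 years, of which 2 contain a Feb 29 — 5×365 + 2×366 = 2557 days.
February 2350: 28 − 8 = 20 days remain (2350 is not a leap year, so February has 28 days).
Then March (31), April (30), May (31), June (30): 31 + 30 + 31 + 30 = 122 days.
July 1–18, 2350: 18 days.
Residual: 160 days.
Total: 2717 days.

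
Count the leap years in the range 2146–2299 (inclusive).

37

Years divisible by 4: 2148, 2152, …, 2296 — 38 in all.
Of these, 2200 is divisible by 100 but not 400, so not leap.
Leap years: 38 − 1 = 37.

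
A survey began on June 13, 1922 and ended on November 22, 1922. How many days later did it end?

162

June 1922: 30 − 13 = 17 days remain.
Then July (31), August (31), September (30), October (31): 31 + 31 + 30 + 31 = 123 days.
November 1–22, 1922: 22 days.
Total: 17 + 123 + 22 = 162 days.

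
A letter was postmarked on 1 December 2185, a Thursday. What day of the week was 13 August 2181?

Monday

Count forward from the earlier date (August 13, 2181) to the later (December 1, 2185):
Day-of-year of August 13, 2181: 225.
Day-of-year of December 1, 2185: 335.
2181 has 365 days, so 365 − 225 = 140 days remain in 2181.
Full years: 2182: 365; 2183: 365; 2184: 366. Sum = 1096.
Total: 140 + 1096 + 335 = 1571 days.
1571 mod 7 = 3, so 3 days before Thursday is Monday.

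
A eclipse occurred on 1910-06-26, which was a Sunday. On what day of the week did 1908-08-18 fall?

Count forward from the earlier date (August 18, 1908) to the later (June 26, 1910):
August 18, 1908 → August 18, 1909: 365 days.
August 1909: 31 − 18 = 13 days remain.
Then 9 full months totalling 273 days.
June 1–26, 1910: 26 days.
Residual: 312 days.
Total: 677 days.
677 mod 7 = 5, so 5 days before Sunday is Tuesday.

Tuesday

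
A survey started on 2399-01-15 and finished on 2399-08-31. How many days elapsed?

January 2399: 31 − 15 = 16 days remain.
Then February 2399 (28), March (31), April (30), May (31), June (30), July (31): 28 + 31 + 30 + 31 + 30 + 31 = 181 days.
August 1–31, 2399: 31 days.
Total: 16 + 181 + 31 = 228 days.

228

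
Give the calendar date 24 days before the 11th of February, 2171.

the 18th of January, 2171

Count 24 days before February 11, 2171:
January 2171: 31 − 18 = 13 days remain.
February 1–11, 2171: 11 days (2171 is not a leap year).
Total: 13 + 11 = 24 days.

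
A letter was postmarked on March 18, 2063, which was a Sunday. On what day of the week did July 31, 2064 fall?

Thursday

March 18, 2063 → March 18, 2064: 366 days (2064 is a leap year).
March 2064: 31 − 18 = 13 days remain.
Then April (30), May (31), June (30): 30 + 31 + 30 = 91 days.
July 1–31, 2064: 31 days.
Residual: 135 days.
Total: 501 days.
501 mod 7 = 4, so 4 days after Sunday is Thursday.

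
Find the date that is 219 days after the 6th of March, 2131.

the 11th of October, 2131

Count 219 days after March 6, 2131:
March 2131: 31 − 6 = 25 days remain.
Then April (30), May (31), June (30), July (31), August (31), September (30): 30 + 31 + 30 + 31 + 31 + 30 = 183 days.
October 1–11, 2131: 11 days.
Total: 25 + 183 + 11 = 219 days.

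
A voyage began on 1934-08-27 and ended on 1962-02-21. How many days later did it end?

10040

Day-of-year of August 27, 1934: 239.
Day-of-year of February 21, 1962: 52.
1934 has 365 days, so 365 − 239 = 126 days remain in 1934.
Full years 1935–1961: 20 common + 7 leap = 20×365 + 7×366 = 9862 days.
Total: 126 + 9862 + 52 = 10040 days.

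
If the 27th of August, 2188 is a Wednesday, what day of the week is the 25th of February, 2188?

Count forward from the earlier date (February 25, 2188) to the later (August 27, 2188):
February 2188: 29 − 25 = 4 days remain (2188 is a leap year, so February has 29 days).
Then March (31), April (30), May (31), June (30), July (31): 31 + 30 + 31 + 30 + 31 = 153 days.
August 1–27, 2188: 27 days.
Total: 4 + 153 + 27 = 184 days.
184 mod 7 = 2, so 2 days before Wednesday is Monday.

Monday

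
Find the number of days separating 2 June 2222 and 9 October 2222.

June 2222: 30 − 2 = 28 days remain.
Then July (31), August (31), September (30): 31 + 31 + 30 = 92 days.
October 1–9, 2222: 9 days.
Total: 28 + 92 + 9 = 129 days.

129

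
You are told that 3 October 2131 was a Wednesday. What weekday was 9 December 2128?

Thursday

Count forward from the earlier date (December 9, 2128) to the later (October 3, 2131):
December 9, 2128 → December 9, 2129: 365 days.
December 9, 2129 → December 9, 2130: 365 days.
December 2130: 31 − 9 = 22 days remain.
Then 9 full months totalling 273 days.
October 1–3, 2131: 3 days.
Residual: 298 days.
Total: 1028 days.
1028 mod 7 = 6, so 6 days before Wednesday is Thursday.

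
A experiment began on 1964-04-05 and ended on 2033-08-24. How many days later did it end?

25343

From April 5, 1964 to April 5, 2033: 69 years, of which 17 contain a Feb 29 — 52×365 + 17×366 = 25202 days.
(2000 is a leap year (divisible by 400).)
April 2033: 30 − 5 = 25 days remain.
Then May (31), June (30), July (31): 31 + 30 + 31 = 92 days.
August 1–24, 2033: 24 days.
Residual: 141 days.
Total: 25343 days.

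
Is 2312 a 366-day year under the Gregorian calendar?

2312 is a leap year.

Yes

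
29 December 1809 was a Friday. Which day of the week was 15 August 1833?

Day-of-year of December 29, 1809: 363.
Day-of-year of August 15, 1833: 227.
1809 has 365 days, so 365 − 363 = 2 days remain in 1809.
Full years 1810–1832: 17 common + 6 leap = 17×365 + 6×366 = 8401 days.
Total: 2 + 8401 + 227 = 8630 days.
8630 mod 7 = 6, so 6 days after Friday is Thursday.

Thursday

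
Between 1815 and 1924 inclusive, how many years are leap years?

27

Years divisible by 4: 1816, 1820, …, 1924 — 28 in all.
Of these, 1900 is divisible by 100 but not 400, so not leap.
Leap years: 28 − 1 = 27.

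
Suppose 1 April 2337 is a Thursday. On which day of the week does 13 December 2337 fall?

April 2337: 30 − 1 = 29 days remain.
Then May (31), June (30), July (31), August (31), September (30), October (31), November (30): 31 + 30 + 31 + 31 + 30 + 31 + 30 = 214 days.
December 1–13, 2337: 13 days.
Total: 29 + 214 + 13 = 256 days.
256 mod 7 = 4, so 4 days after Thursday is Monday.

Monday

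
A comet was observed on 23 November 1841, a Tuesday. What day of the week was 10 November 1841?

Count forward from the earlier date (November 10, 1841) to the later (November 23, 1841):
Within November 1841: 23 − 10 = 13 days.
13 mod 7 = 6, so 6 days before Tuesday is Wednesday.

Wednesday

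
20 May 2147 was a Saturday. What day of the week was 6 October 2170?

Saturday

Day-of-year of May 20, 2147: 140.
Day-of-year of October 6, 2170: 279.
2147 has 365 days, so 365 − 140 = 225 days remain in 2147.
Full years 2148–2169: 16 common + 6 leap = 16×365 + 6×366 = 8036 days.
Total: 225 + 8036 + 279 = 8540 days.
8540 is a multiple of 7, so 6 October 2170 falls on the same weekday: Saturday.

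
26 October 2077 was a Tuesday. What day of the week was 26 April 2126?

From October 26, 2077 to October 26, 2125: 48 years, of which 11 contain a Feb 29 — 37×365 + 11×366 = 17531 days.
(2100 is not a leap year (divisible by 100 but not 400).)
October 2125: 31 − 26 = 5 days remain.
Then November (30), December (31), January (31), February 2126 (28), March (31): 30 + 31 + 31 + 28 + 31 = 151 days.
April 1–26, 2126: 26 days.
Residual: 182 days.
Total: 17713 days.
17713 mod 7 = 3, so 3 days after Tuesday is Friday.

Friday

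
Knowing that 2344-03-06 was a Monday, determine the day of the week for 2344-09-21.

Thursday

March 2344: 31 − 6 = 25 days remain.
Then April (30), May (31), June (30), July (31), August (31): 30 + 31 + 30 + 31 + 31 = 153 days.
September 1–21, 2344: 21 days.
Total: 25 + 153 + 21 = 199 days.
199 mod 7 = 3, so 3 days after Monday is Thursday.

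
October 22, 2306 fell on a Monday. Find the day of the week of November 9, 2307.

Saturday

October 22, 2306 → October 22, 2307: 365 days.
October 2307: 31 − 22 = 9 days remain.
November 1–9, 2307: 9 days.
Residual: 18 days.
Total: 383 days.
383 mod 7 = 5, so 5 days after Monday is Saturday.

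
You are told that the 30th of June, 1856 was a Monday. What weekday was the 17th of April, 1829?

Friday

Count forward from the earlier date (April 17, 1829) to the later (June 30, 1856):
Day-of-year of April 17, 1829: 107.
Day-of-year of June 30, 1856: 182.
1829 has 365 days, so 365 − 107 = 258 days remain in 1829.
Full years 1830–1855: 20 common + 6 leap = 20×365 + 6×366 = 9496 days.
Total: 258 + 9496 + 182 = 9936 days.
9936 mod 7 = 3, so 3 days before Monday is Friday.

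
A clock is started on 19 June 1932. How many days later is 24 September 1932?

June 1932: 30 − 19 = 11 days remain.
Then July (31), August (31): 31 + 31 = 62 days.
September 1–24, 1932: 24 days.
Total: 11 + 62 + 24 = 97 days.

97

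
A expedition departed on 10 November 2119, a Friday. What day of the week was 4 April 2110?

Count forward from the earlier date (April 4, 2110) to the later (November 10, 2119):
From April 4, 2110 to April 4, 2119: 9 years, of which 2 contain a Feb 29 — 7×365 + 2×366 = 3287 days.
April 2119: 30 − 4 = 26 days remain.
Then May (31), June (30), July (31), August (31), September (30), October (31): 31 + 30 + 31 + 31 + 30 + 31 = 184 days.
November 1–10, 2119: 10 days.
Residual: 220 days.
Total: 3507 days.
3507 is a multiple of 7, so 4 April 2110 falls on the same weekday: Friday.

Friday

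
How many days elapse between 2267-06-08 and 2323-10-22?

20589

Day-of-year of June 8, 2267: 159.
Day-of-year of October 22, 2323: 295.
2267 has 365 days, so 365 − 159 = 206 days remain in 2267.
Full years 2268–2322: 42 common + 13 leap = 42×365 + 13×366 = 20088 days.
Total: 206 + 20088 + 295 = 20589 days.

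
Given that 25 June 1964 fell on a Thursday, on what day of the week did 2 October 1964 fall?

June 1964: 30 − 25 = 5 days remain.
Then July (31), August (31), September (30): 31 + 31 + 30 = 92 days.
October 1–2, 1964: 2 days.
Total: 5 + 92 + 2 = 99 days.
99 mod 7 = 1, so 1 day after Thursday is Friday.

Friday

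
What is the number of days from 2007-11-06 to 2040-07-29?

11954

From November 6, 2007 to November 6, 2039: 32 years, of which 8 contain a Feb 29 — 24×365 + 8×366 = 11688 days.
November 2039: 30 − 6 = 24 days remain.
Then December (31), January (31), February 2040 (29), March (31), April (30), May (31), June (30): 31 + 31 + 29 + 31 + 30 + 31 + 30 = 213 days.
July 1–29, 2040: 29 days.
Residual: 266 days.
Total: 11954 days.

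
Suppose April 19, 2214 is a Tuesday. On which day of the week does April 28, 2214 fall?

Within April 2214: 28 − 19 = 9 days.
9 mod 7 = 2, so 2 days after Tuesday is Thursday.

Thursday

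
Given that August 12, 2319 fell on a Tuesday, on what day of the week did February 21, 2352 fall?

From August 12, 2319 to August 12, 2351: 32 years, of which 8 contain a Feb 29 — 24×365 + 8×366 = 11688 days.
August 2351: 31 − 12 = 19 days remain.
Then September (30), October (31), November (30), December (31), January (31): 30 + 31 + 30 + 31 + 31 = 153 days.
February 1–21, 2352: 21 days (2352 is a leap year).
Residual: 193 days.
Total: 11881 days.
11881 mod 7 = 2, so 2 days after Tuesday is Thursday.

Thursday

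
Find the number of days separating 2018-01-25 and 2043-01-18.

Day-of-year of January 25, 2018: 25.
Day-of-year of January 18, 2043: 18.
2018 has 365 days, so 365 − 25 = 340 days remain in 2018.
Full years 2019–2042: 18 common + 6 leap = 18×365 + 6×366 = 8766 days.
Total: 340 + 8766 + 18 = 9124 days.

9124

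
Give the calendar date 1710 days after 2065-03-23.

2069-11-27

Count 1710 days after March 23, 2065:
March 23, 2065 → March 23, 2066: 365 days.
March 23, 2066 → March 23, 2067: 365 days.
March 23, 2067 → March 23, 2068: 366 days (2068 is a leap year).
March 23, 2068 → March 23, 2069: 365 days.
March 2069: 31 − 23 = 8 days remain.
Then April (30), May (31), June (30), July (31), August (31), September (30), October (31): 30 + 31 + 30 + 31 + 31 + 30 + 31 = 214 days.
November 1–27, 2069: 27 days.
Residual: 249 days.
Total: 1710 days.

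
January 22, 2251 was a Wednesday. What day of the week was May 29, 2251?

January 2251: 31 − 22 = 9 days remain.
Then February 2251 (28), March (31), April (30): 28 + 31 + 30 = 89 days.
May 1–29, 2251: 29 days.
Total: 9 + 89 + 29 = 127 days.
127 mod 7 = 1, so 1 day after Wednesday is Thursday.

Thursday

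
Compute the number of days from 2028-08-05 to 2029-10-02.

August 5, 2028 → August 5, 2029: 365 days.
August 2029: 31 − 5 = 26 days remain.
Then September (30): 30 days.
October 1–2, 2029: 2 days.
Residual: 58 days.
Total: 423 days.

423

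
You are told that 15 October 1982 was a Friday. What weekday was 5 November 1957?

Count forward from the earlier date (November 5, 1957) to the later (October 15, 1982):
Day-of-year of November 5, 1957: 309.
Day-of-year of October 15, 1982: 288.
1957 has 365 days, so 365 − 309 = 56 days remain in 1957.
Full years 1958–1981: 18 common + 6 leap = 18×365 + 6×366 = 8766 days.
Total: 56 + 8766 + 288 = 9110 days.
9110 mod 7 = 3, so 3 days before Friday is Tuesday.

Tuesday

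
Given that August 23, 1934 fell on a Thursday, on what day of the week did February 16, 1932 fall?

Tuesday

Count forward from the earlier date (February 16, 1932) to the later (August 23, 1934):
February 1932: 29 − 16 = 13 days remain (1932 is a leap year, so February has 29 days).
Then 29 full months totalling 883 days.
August 1–23, 1934: 23 days.
Total: 13 + 883 + 23 = 919 days.
919 mod 7 = 2, so 2 days before Thursday is Tuesday.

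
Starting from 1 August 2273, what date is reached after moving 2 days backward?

30 July 2273

Count 2 days before August 1, 2273:
July 2273: 31 − 30 = 1 day remains.
August 1, 2273: 1 day.
Total: 1 + 1 = 2 days.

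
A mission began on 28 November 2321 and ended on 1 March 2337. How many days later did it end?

Day-of-year of November 28, 2321: 332.
Day-of-year of March 1, 2337: 60.
2321 has 365 days, so 365 − 332 = 33 days remain in 2321.
Full years 2322–2336: 11 common + 4 leap = 11×365 + 4×366 = 5479 days.
Total: 33 + 5479 + 60 = 5572 days.

5572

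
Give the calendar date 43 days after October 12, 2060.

November 24, 2060

Count 43 days after October 12, 2060:
October 2060: 31 − 12 = 19 days remain.
November 1–24, 2060: 24 days.
Total: 19 + 24 = 43 days.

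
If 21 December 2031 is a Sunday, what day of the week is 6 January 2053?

Monday

From December 21, 2031 to December 21, 2052: 21 years, of which 6 contain a Feb 29 — 15×365 + 6×366 = 7671 days.
December 2052: 31 − 21 = 10 days remain.
January 1–6, 2053: 6 days.
Residual: 16 days.
Total: 7687 days.
7687 mod 7 = 1, so 1 day after Sunday is Monday.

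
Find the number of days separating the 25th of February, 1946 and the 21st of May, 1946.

February 1946: 28 − 25 = 3 days remain (1946 is not a leap year, so February has 28 days).
Then March (31), April (30): 31 + 30 = 61 days.
May 1–21, 1946: 21 days.
Total: 3 + 61 + 21 = 85 days.

85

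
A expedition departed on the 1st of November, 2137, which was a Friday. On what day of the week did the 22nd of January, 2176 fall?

From November 1, 2137 to November 1, 2175: 38 years, of which 9 contain a Feb 29 — 29×365 + 9×366 = 13879 days.
November 2175: 30 − 1 = 29 days remain.
Then December (31): 31 days.
January 1–22, 2176: 22 days.
Residual: 82 days.
Total: 13961 days.
13961 mod 7 = 3, so 3 days after Friday is Monday.

Monday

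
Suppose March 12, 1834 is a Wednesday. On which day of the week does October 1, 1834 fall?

March 1834: 31 − 12 = 19 days remain.
Then April (30), May (31), June (30), July (31), August (31), September (30): 30 + 31 + 30 + 31 + 31 + 30 = 183 days.
October 1, 1834: 1 day.
Total: 19 + 183 + 1 = 203 days.
203 is a multiple of 7, so October 1, 1834 falls on the same weekday: Wednesday.

Wednesday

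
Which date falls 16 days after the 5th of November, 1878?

the 21st of November, 1878

Count 16 days after November 5, 1878:
Within November 1878: 21 − 5 = 16 days.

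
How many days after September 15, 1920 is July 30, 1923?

September 15, 1920 → September 15, 1921: 365 days.
September 15, 1921 → September 15, 1922: 365 days.
September 1922: 30 − 15 = 15 days remain.
Then 9 full months totalling 273 days.
July 1–30, 1923: 30 days.
Residual: 318 days.
Total: 1048 days.

1048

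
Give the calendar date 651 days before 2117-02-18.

2115-05-09

Count 651 days before February 18, 2117:
May 9, 2115 → May 9, 2116: 366 days (2116 is a leap year).
May 2116: 31 − 9 = 22 days remain.
Then June (30), July (31), August (31), September (30), October (31), November (30), December (31), January (31): 30 + 31 + 31 + 30 + 31 + 30 + 31 + 31 = 245 days.
February 1–18, 2117: 18 days (2117 is not a leap year).
Residual: 285 days.
Total: 651 days.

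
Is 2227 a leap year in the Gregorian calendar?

2227 is not a leap year.

No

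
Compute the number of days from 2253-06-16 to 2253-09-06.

June 2253: 30 − 16 = 14 days remain.
Then July (31), August (31): 31 + 31 = 62 days.
September 1–6, 2253: 6 days.
Total: 14 + 62 + 6 = 82 days.

82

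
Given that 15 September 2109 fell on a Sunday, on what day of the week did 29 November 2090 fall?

Count forward from the earlier date (November 29, 2090) to the later (September 15, 2109):
Day-of-year of November 29, 2090: 333.
Day-of-year of September 15, 2109: 258.
2090 has 365 days, so 365 − 333 = 32 days remain in 2090.
Full years 2091–2108: 14 common + 4 leap = 14×365 + 4×366 = 6574 days.
Total: 32 + 6574 + 258 = 6864 days.
6864 mod 7 = 4, so 4 days before Sunday is Wednesday.

Wednesday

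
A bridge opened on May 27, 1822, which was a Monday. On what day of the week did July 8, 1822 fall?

May 1822: 31 − 27 = 4 days remain.
Then June (30): 30 days.
July 1–8, 1822: 8 days.
Total: 4 + 30 + 8 = 42 days.
42 is a multiple of 7, so July 8, 1822 falls on the same weekday: Monday.

Monday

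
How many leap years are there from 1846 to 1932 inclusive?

Years divisible by 4: 1848, 1852, …, 1932 — 22 in all.
Of these, 1900 is divisible by 100 but not 400, so not leap.
Leap years: 22 − 1 = 21.

21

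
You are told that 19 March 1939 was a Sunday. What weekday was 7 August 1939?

Monday

March 1939: 31 − 19 = 12 days remain.
Then April (30), May (31), June (30), July (31): 30 + 31 + 30 + 31 = 122 days.
August 1–7, 1939: 7 days.
Total: 12 + 122 + 7 = 141 days.
141 mod 7 = 1, so 1 day after Sunday is Monday.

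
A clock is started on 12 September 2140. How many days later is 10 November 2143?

September 12, 2140 → September 12, 2141: 365 days.
September 12, 2141 → September 12, 2142: 365 days.
September 12, 2142 → September 12, 2143: 365 days.
September 2143: 30 − 12 = 18 days remain.
Then October (31): 31 days.
November 1–10, 2143: 10 days.
Residual: 59 days.
Total: 1154 days.

1154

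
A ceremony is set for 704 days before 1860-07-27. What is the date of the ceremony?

1858-08-23

Count 704 days before July 27, 1860:
August 1858: 31 − 23 = 8 days remain.
Then 22 full months totalling 669 days.
July 1–27, 1860: 27 days.
Total: 8 + 669 + 27 = 704 days.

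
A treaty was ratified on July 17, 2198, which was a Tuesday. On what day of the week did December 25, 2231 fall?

Sunday

Day-of-year of July 17, 2198: 198.
Day-of-year of December 25, 2231: 359.
2198 has 365 days, so 365 − 198 = 167 days remain in 2198.
Full years 2199–2230: 25 common + 7 leap = 25×365 + 7×366 = 11687 days.
Total: 167 + 11687 + 359 = 12213 days.
12213 mod 7 = 5, so 5 days after Tuesday is Sunday.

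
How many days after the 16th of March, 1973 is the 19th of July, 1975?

March 16, 1973 → March 16, 1974: 365 days.
March 16, 1974 → March 16, 1975: 365 days.
March 1975: 31 − 16 = 15 days remain.
Then April (30), May (31), June (30): 30 + 31 + 30 = 91 days.
July 1–19, 1975: 19 days.
Residual: 125 days.
Total: 855 days.

855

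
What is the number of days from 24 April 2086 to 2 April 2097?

3996

From April 24, 2086 to April 24, 2096: 10 years, of which 3 contain a Feb 29 — 7×365 + 3×366 = 3653 days.
April 2096: 30 − 24 = 6 days remain.
Then 11 full months totalling 335 days.
April 1–2, 2097: 2 days.
Residual: 343 days.
Total: 3996 days.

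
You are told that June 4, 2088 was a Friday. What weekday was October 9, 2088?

Saturday

June 2088: 30 − 4 = 26 days remain.
Then July (31), August (31), September (30): 31 + 31 + 30 = 92 days.
October 1–9, 2088: 9 days.
Total: 26 + 92 + 9 = 127 days.
127 mod 7 = 1, so 1 day after Friday is Saturday.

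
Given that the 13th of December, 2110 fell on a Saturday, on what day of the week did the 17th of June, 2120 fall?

Monday

From December 13, 2110 to December 13, 2119: 9 years, of which 2 contain a Feb 29 — 7×365 + 2×366 = 3287 days.
December 2119: 31 − 13 = 18 days remain.
Then January (31), February 2120 (29), March (31), April (30), May (31): 31 + 29 + 31 + 30 + 31 = 152 days.
June 1–17, 2120: 17 days.
Residual: 187 days.
Total: 3474 days.
3474 mod 7 = 2, so 2 days after Saturday is Monday.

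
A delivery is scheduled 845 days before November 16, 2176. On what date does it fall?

July 25, 2174

Count 845 days before November 16, 2176:
Day-of-year of July 25, 2174: 206.
Day-of-year of November 16, 2176: 321.
2174 has 365 days, so 365 − 206 = 159 days remain in 2174.
Full years: 2175: 365. Sum = 365.
Total: 159 + 365 + 321 = 845 days.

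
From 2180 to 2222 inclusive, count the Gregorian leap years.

10

Years divisible by 4 in [2180, 2222]: 2180, 2184, 2188, 2192, 2196, 2200, 2204, 2208, 2212, 2216, 2220.
Of these, 2200 is divisible by 100 but not 400, so not leap.
Leap years: 11 − 1 = 10.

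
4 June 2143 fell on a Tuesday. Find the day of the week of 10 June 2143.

Monday

Within June 2143: 10 − 4 = 6 days.
6 mod 7 = 6, so 6 days after Tuesday is Monday.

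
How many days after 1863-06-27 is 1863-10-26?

121

June 1863: 30 − 27 = 3 days remain.
Then July (31), August (31), September (30): 31 + 31 + 30 = 92 days.
October 1–26, 1863: 26 days.
Total: 3 + 92 + 26 = 121 days.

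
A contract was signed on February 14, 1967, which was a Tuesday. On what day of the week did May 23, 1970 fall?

February 14, 1967 → February 14, 1968: 365 days.
February 14, 1968 → February 14, 1969: 366 days (1968 is a leap year).
February 14, 1969 → February 14, 1970: 365 days.
February 1970: 28 − 14 = 14 days remain (1970 is not a leap year, so February has 28 days).
Then March (31), April (30): 31 + 30 = 61 days.
May 1–23, 1970: 23 days.
Residual: 98 days.
Total: 1194 days.
1194 mod 7 = 4, so 4 days after Tuesday is Saturday.

Saturday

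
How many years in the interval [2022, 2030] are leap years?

2

Years divisible by 4 in [2022, 2030]: 2024, 2028.
No century exceptions apply. Count: 2.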